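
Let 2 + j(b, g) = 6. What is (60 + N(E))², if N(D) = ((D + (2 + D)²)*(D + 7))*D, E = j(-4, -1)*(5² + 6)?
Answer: 67550120404483600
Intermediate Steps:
j(b, g) = 4 (j(b, g) = -2 + 6 = 4)
E = 124 (E = 4*(5² + 6) = 4*(25 + 6) = 4*31 = 124)
N(D) = D*(7 + D)*(D + (2 + D)²) (N(D) = ((D + (2 + D)²)*(7 + D))*D = ((7 + D)*(D + (2 + D)²))*D = D*(7 + D)*(D + (2 + D)²))
(60 + N(E))² = (60 + 124*(28 + 124³ + 12*124² + 39*124))² = (60 + 124*(28 + 1906624 + 12*15376 + 4836))² = (60 + 124*(28 + 1906624 + 184512 + 4836))² = (60 + 124*2096000)² = (60 + 259904000)² = 259904060² = 67550120404483600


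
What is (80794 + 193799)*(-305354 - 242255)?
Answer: -150369598137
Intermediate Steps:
(80794 + 193799)*(-305354 - 242255) = 274593*(-547609) = -150369598137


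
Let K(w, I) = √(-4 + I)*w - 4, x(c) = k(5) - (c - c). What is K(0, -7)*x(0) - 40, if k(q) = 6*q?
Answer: -160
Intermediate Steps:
x(c) = 30 (x(c) = 6*5 - (c - c) = 30 - 1*0 = 30 + 0 = 30)
K(w, I) = -4 + w*√(-4 + I) (K(w, I) = w*√(-4 + I) - 4 = -4 + w*√(-4 + I))
K(0, -7)*x(0) - 40 = (-4 + 0*√(-4 - 7))*30 - 40 = (-4 + 0*√(-11))*30 - 40 = (-4 + 0*(I*√11))*30 - 40 = (-4 + 0)*30 - 40 = -4*30 - 40 = -120 - 40 = -160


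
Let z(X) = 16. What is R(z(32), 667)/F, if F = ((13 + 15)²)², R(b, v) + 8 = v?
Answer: 659/614656 ≈ 0.0010721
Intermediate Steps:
R(b, v) = -8 + v
F = 614656 (F = (28²)² = 784² = 614656)
R(z(32), 667)/F = (-8 + 667)/614656 = 659*(1/614656) = 659/614656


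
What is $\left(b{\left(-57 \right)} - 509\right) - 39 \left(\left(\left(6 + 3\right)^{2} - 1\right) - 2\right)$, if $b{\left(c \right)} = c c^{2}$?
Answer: $-188744$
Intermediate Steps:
$b{\left(c \right)} = c^{3}$
$\left(b{\left(-57 \right)} - 509\right) - 39 \left(\left(\left(6 + 3\right)^{2} - 1\right) - 2\right) = \left(\left(-57\right)^{3} - 509\right) - 39 \left(\left(\left(6 + 3\right)^{2} - 1\right) - 2\right) = \left(-185193 - 509\right) - 39 \left(\left(9^{2} - 1\right) - 2\right) = -185702 - 39 \left(\left(81 - 1\right) - 2\right) = -185702 - 39 \left(80 - 2\right) = -185702 - 3042 = -188744$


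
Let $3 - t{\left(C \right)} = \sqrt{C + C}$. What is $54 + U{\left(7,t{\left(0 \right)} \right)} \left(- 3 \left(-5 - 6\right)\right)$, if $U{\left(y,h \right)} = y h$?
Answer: $747$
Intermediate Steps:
$t{\left(C \right)} = 3 - \sqrt{2} \sqrt{C}$ ($t{\left(C \right)} = 3 - \sqrt{C + C} = 3 - \sqrt{2 C} = 3 - \sqrt{2} \sqrt{C}$)
$U{\left(y,h \right)} = h y$
$54 + U{\left(7,t{\left(0 \right)} \right)} \left(- 3 \left(-5 - 6\right)\right) = 54 + \left(3 - \sqrt{2} \sqrt{0}\right) 7 \left(- 3 \left(-5 - 6\right)\right) = 54 + \left(3 - \sqrt{2} \cdot 0\right) 7 \left(\left(-3\right) \left(-11\right)\right) = 54 + \left(3 + 0\right) 7 \cdot 33 = 54 + 3 \cdot 7 \cdot 33 = 54 + 21 \cdot 33 = 54 + 693 = 747$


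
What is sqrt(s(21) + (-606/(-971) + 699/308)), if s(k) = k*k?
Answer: 3*sqrt(1102849511995)/149534 ≈ 21.069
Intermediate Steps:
s(k) = k**2
sqrt(s(21) + (-606/(-971) + 699/308)) = sqrt(21**2 + (-606/(-971) + 699/308)) = sqrt(441 + (-606*(-1/971) + 699*(1/308))) = sqrt(441 + (606/971 + 699/308)) = sqrt(441 + 865377/299068) = sqrt(132754365/299068) = 3*sqrt(1102849511995)/149534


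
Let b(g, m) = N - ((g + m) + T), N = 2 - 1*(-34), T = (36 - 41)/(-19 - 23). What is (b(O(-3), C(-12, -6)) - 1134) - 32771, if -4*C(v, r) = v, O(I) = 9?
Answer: -1423007/42 ≈ -33881.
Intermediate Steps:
T = 5/42 (T = -5/(-42) = -5*(-1/42) = 5/42 ≈ 0.11905)
C(v, r) = -v/4
N = 36 (N = 2 + 34 = 36)
b(g, m) = 1507/42 - g - m (b(g, m) = 36 - ((g + m) + 5/42) = 36 - (5/42 + g + m) = 36 + (-5/42 - g - m) = 1507/42 - g - m)
(b(O(-3), C(-12, -6)) - 1134) - 32771 = ((1507/42 - 1*9 - (-1)*(-12)/4) - 1134) - 32771 = ((1507/42 - 9 - 1*3) - 1134) - 32771 = ((1507/42 - 9 - 3) - 1134) - 32771 = (1003/42 - 1134) - 32771 = -46625/42 - 32771 = -1423007/42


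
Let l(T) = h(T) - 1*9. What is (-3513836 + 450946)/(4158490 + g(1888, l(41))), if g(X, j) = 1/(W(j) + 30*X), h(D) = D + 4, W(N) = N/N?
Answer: -173485152490/235541032091 ≈ -0.73654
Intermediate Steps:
W(N) = 1
h(D) = 4 + D
l(T) = -5 + T (l(T) = (4 + T) - 1*9 = (4 + T) - 9 = -5 + T)
g(X, j) = 1/(1 + 30*X)
(-3513836 + 450946)/(4158490 + g(1888, l(41))) = (-3513836 + 450946)/(4158490 + 1/(1 + 30*1888)) = -3062890/(4158490 + 1/(1 + 56640)) = -3062890/(4158490 + 1/56641) = -3062890/235541032091/56641 = -3062890*56641/235541032091 = -173485152490/235541032091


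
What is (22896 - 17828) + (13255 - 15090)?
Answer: 3233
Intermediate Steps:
(22896 - 17828) + (13255 - 15090) = 5068 - 1835 = 3233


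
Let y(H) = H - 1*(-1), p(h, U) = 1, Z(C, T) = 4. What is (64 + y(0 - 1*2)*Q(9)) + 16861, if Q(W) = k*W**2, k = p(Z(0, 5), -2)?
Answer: 16844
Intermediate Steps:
k = 1
Q(W) = W**2 (Q(W) = 1*W**2 = W**2)
y(H) = 1 + H (y(H) = H + 1 = 1 + H)
(64 + y(0 - 1*2)*Q(9)) + 16861 = (64 + (1 + (0 - 1*2))*9**2) + 16861 = (64 + (1 + (0 - 2))*81) + 16861 = (64 + (1 - 2)*81) + 16861 = (64 - 1*81) + 16861 = (64 - 81) + 16861 = -17 + 16861 = 16844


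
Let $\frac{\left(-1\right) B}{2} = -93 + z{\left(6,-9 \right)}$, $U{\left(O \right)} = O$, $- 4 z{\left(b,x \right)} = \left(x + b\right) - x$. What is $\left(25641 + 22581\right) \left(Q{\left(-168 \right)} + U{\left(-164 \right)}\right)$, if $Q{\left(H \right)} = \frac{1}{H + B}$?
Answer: $- \frac{55342782}{7} \approx -7.9061 \cdot 10^{6}$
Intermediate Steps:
$z{\left(b,x \right)} = - \frac{b}{4}$ ($z{\left(b,x \right)} = - \frac{\left(x + b\right) - x}{4} = - \frac{\left(b + x\right) - x}{4} = - \frac{b}{4}$)
$B = 189$ ($B = - 2 \left(-93 - \frac{3}{2}\right) = \left(-2\right) \left(- \frac{189}{2}\right) = 189$)
$Q{\left(H \right)} = \frac{1}{189 + H}$ ($Q{\left(H \right)} = \frac{1}{H + 189} = \frac{1}{189 + H}$)
$\left(25641 + 22581\right) \left(Q{\left(-168 \right)} + U{\left(-164 \right)}\right) = \left(25641 + 22581\right) \left(\frac{1}{189 - 168} - 164\right) = 48222 \left(\frac{1}{21} - 164\right) = 48222 \left(- \frac{3443}{21}\right) = - \frac{55342782}{7}$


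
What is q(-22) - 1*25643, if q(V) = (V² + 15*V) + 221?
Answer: -25268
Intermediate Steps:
q(V) = 221 + V² + 15*V
q(-22) - 1*25643 = (221 + (-22)² + 15*(-22)) - 1*25643 = (221 + 484 - 330) - 25643 = 375 - 25643 = -25268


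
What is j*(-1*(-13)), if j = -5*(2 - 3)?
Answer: 65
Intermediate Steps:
j = 5 (j = -5*(-1) = 5)
j*(-1*(-13)) = 5*(-1*(-13)) = 5*13 = 65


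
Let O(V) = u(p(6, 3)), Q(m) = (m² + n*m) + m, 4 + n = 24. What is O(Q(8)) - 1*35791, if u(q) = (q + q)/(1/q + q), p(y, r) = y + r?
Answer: -1467350/41 ≈ -35789.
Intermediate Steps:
n = 20 (n = -4 + 24 = 20)
p(y, r) = r + y
Q(m) = m² + 21*m (Q(m) = (m² + 20*m) + m = m² + 21*m)
u(q) = 2*q/(q + 1/q) (u(q) = (2*q)/(q + 1/q) = 2*q/(q + 1/q))
O(V) = 81/41 (O(V) = 2*(3 + 6)²/(1 + (3 + 6)²) = 2*9²/(1 + 9²) = 2*81/(1 + 81) = 2*81/82 = 2*81*(1/82) = 81/41)
O(Q(8)) - 1*35791 = 81/41 - 1*35791 = 81/41 - 35791 = -1467350/41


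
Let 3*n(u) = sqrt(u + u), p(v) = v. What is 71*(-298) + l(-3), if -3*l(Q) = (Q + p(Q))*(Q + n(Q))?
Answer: -21164 + 2*I*sqrt(6)/3 ≈ -21164.0 + 1.633*I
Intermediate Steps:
n(u) = sqrt(2)*sqrt(u)/3 (n(u) = sqrt(u + u)/3 = sqrt(2*u)/3 = (sqrt(2)*sqrt(u))/3 = sqrt(2)*sqrt(u)/3)
l(Q) = -2*Q*(Q + sqrt(2)*sqrt(Q)/3)/3 (l(Q) = -(Q + Q)*(Q + sqrt(2)*sqrt(Q)/3)/3 = -2*Q*(Q + sqrt(2)*sqrt(Q)/3)/3)
71*(-298) + l(-3) = 71*(-298) + (-2/3*(-3)**2 - 2*sqrt(2)*(-3)**(3/2)/9) = -21158 + (-2/3*9 - 2*sqrt(2)*(-3*I*sqrt(3))/9) = -21158 + (-6 + 2*I*sqrt(6)/3) = -21164 + 2*I*sqrt(6)/3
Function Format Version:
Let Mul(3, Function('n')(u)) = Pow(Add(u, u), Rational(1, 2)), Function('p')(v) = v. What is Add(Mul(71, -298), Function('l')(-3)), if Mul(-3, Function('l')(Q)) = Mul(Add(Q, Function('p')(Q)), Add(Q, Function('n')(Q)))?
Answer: Add(-21164, Mul(Rational(2, 3), I, Pow(6, Rational(1, 2)))) ≈ Add(-21164., Mul(1.6330, I))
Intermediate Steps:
Function('n')(u) = Mul(Rational(1, 3), Pow(2, Rational(1, 2)), Pow(u, Rational(1, 2))) (Function('n')(u) = Mul(Rational(1, 3), Pow(Add(u, u), Rational(1, 2))) = Mul(Rational(1, 3), Pow(Mul(2, u), Rational(1, 2))) = Mul(Rational(1, 3), Mul(Pow(2, Rational(1, 2)), Pow(u, Rational(1, 2)))) = Mul(Rational(1, 3), Pow(2, Rational(1, 2)), Pow(u, Rational(1, 2))))
Function('l')(Q) = Mul(Rational(-2, 3), Q, Add(Q, Mul(Rational(1, 3), Pow(2, Rational(1, 2)), Pow(Q, Rational(1, 2))))) (Function('l')(Q) = Mul(Rational(-1, 3), Mul(Add(Q, Q), Add(Q, Mul(Rational(1, 3), Pow(2, Rational(1, 2)), Pow(Q, Rational(1, 2)))))) = Mul(Rational(-1, 3), Mul(Mul(2, Q), Add(Q, Mul(Rational(1, 3), Pow(2, Rational(1, 2)), Pow(Q, Rational(1, 2)))))) = Mul(Rational(-1, 3), Mul(2, Q, Add(Q, Mul(Rational(1, 3), Pow(2, Rational(1, 2)), Pow(Q, Rational(1, 2)))))) = Mul(Rational(-2, 3), Q, Add(Q, Mul(Rational(1, 3), Pow(2, Rational(1, 2)), Pow(Q, Rational(1, 2))))))
Add(Mul(71, -298), Function('l')(-3)) = Add(Mul(71, -298), Add(Mul(Rational(-2, 3), Pow(-3, 2)), Mul(Rational(-2, 9), Pow(2, Rational(1, 2)), Pow(-3, Rational(3, 2))))) = Add(-21158, Add(Mul(Rational(-2, 3), 9), Mul(Rational(-2, 9), Pow(2, Rational(1, 2)), Mul(-3, I, Pow(3, Rational(1, 2)))))) = Add(-21158, Add(-6, Mul(Rational(2, 3), I, Pow(6, Rational(1, 2))))) = Add(-21164, Mul(Rational(2, 3), I, Pow(6, Rational(1, 2))))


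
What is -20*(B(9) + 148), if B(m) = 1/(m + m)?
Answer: -26650/9 ≈ -2961.1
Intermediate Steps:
B(m) = 1/(2*m)
-20*(B(9) + 148) = -20*((1/2)/9 + 148) = -20*((1/2)*(1/9) + 148) = -20*(1/18 + 148) = -20*2665/18 = -26650/9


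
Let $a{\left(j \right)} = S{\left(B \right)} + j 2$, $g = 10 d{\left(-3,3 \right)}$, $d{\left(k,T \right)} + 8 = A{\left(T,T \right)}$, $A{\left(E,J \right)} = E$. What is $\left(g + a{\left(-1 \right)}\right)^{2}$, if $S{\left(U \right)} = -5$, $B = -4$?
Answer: $3249$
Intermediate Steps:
$d{\left(k,T \right)} = -8 + T$
$g = -50$ ($g = 10 \left(-8 + 3\right) = 10 \left(-5\right) = -50$)
$a{\left(j \right)} = -5 + 2 j$ ($a{\left(j \right)} = -5 + j 2 = -5 + 2 j$)
$\left(g + a{\left(-1 \right)}\right)^{2} = \left(-50 + \left(-5 + 2 \left(-1\right)\right)\right)^{2} = \left(-50 - 7\right)^{2} = \left(-57\right)^{2} = 3249$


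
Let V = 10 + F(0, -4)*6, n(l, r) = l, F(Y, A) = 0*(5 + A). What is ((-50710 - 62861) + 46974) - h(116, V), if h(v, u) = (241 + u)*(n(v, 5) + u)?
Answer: -98223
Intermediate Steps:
F(Y, A) = 0
V = 10 (V = 10 + 0*6 = 10 + 0 = 10)
h(v, u) = (241 + u)*(u + v) (h(v, u) = (241 + u)*(v + u) = (241 + u)*(u + v))
((-50710 - 62861) + 46974) - h(116, V) = ((-50710 - 62861) + 46974) - (10**2 + 241*10 + 241*116 + 10*116) = (-113571 + 46974) - (100 + 2410 + 27956 + 1160) = -66597 - 1*31626 = -66597 - 31626 = -98223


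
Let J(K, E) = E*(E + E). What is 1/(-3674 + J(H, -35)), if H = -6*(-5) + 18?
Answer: -1/1224 ≈ -0.00081699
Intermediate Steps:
H = 48 (H = 30 + 18 = 48)
J(K, E) = 2*E² (J(K, E) = E*(2*E) = 2*E²)
1/(-3674 + J(H, -35)) = 1/(-3674 + 2*(-35)²) = 1/(-3674 + 2*1225) = 1/(-3674 + 2450) = 1/(-1224) = -1/1224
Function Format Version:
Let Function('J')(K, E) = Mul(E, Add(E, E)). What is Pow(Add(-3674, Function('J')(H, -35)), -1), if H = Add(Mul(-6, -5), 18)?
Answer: Rational(-1, 1224) ≈ -0.00081699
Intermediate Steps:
H = 48 (H = Add(30, 18) = 48)
Function('J')(K, E) = Mul(2, Pow(E, 2)) (Function('J')(K, E) = Mul(E, Mul(2, E)) = Mul(2, Pow(E, 2)))
Pow(Add(-3674, Function('J')(H, -35)), -1) = Pow(Add(-3674, Mul(2, Pow(-35, 2))), -1) = Pow(Add(-3674, Mul(2, 1225)), -1) = Pow(Add(-3674, 2450), -1) = Pow(-1224, -1) = Rational(-1, 1224)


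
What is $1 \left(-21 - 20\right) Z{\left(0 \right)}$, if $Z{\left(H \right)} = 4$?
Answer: $-164$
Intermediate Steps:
$1 \left(-21 - 20\right) Z{\left(0 \right)} = 1 \left(-21 - 20\right) 4 = 1 \left(-41\right) 4 = \left(-41\right) 4 = -164$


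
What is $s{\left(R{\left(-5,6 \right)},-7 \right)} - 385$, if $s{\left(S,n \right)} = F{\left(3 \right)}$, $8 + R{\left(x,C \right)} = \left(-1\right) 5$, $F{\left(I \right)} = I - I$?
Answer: $-385$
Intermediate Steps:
$F{\left(I \right)} = 0$
$R{\left(x,C \right)} = -13$ ($R{\left(x,C \right)} = -8 - 5 = -13$)
$s{\left(S,n \right)} = 0$
$s{\left(R{\left(-5,6 \right)},-7 \right)} - 385 = 0 - 385 = -385$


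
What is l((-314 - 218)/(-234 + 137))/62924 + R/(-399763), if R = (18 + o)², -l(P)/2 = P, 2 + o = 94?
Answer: -18569811658/610001160041 ≈ -0.030442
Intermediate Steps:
o = 92 (o = -2 + 94 = 92)
l(P) = -2*P
R = 12100 (R = (18 + 92)² = 110² = 12100)
l((-314 - 218)/(-234 + 137))/62924 + R/(-399763) = -2*(-314 - 218)/(-234 + 137)/62924 + 12100/(-399763) = -(-1064)/(-97)*(1/62924) + 12100*(-1/399763) = -(-1064)*(-1)/97*(1/62924) - 12100/399763 = -2*532/97*(1/62924) - 12100/399763 = -1064/97*1/62924 - 12100/399763 = -266/1525907 - 12100/399763 = -18569811658/610001160041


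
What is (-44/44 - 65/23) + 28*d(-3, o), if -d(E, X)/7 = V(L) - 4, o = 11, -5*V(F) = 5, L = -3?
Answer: 22452/23 ≈ 976.17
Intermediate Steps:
V(F) = -1 (V(F) = -⅕*5 = -1)
d(E, X) = 35 (d(E, X) = -7*(-1 - 4) = -7*(-5) = 35)
(-44/44 - 65/23) + 28*d(-3, o) = (-44/44 - 65/23) + 28*35 = (-44*1/44 - 65*1/23) + 980 = (-1 - 65/23) + 980 = -88/23 + 980 = 22452/23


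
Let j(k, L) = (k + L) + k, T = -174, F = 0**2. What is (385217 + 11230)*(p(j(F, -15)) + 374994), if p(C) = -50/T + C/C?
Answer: 4311306943910/29 ≈ 1.4867e+11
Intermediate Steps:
F = 0
j(k, L) = L + 2*k (j(k, L) = (L + k) + k = L + 2*k)
p(C) = 112/87 (p(C) = -50/(-174) + C/C = -50*(-1/174) + 1 = 25/87 + 1 = 112/87)
(385217 + 11230)*(p(j(F, -15)) + 374994) = (385217 + 11230)*(112/87 + 374994) = 396447*(32624590/87) = 4311306943910/29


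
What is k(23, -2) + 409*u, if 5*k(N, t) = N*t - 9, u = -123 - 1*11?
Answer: -54817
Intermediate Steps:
u = -134 (u = -123 - 11 = -134)
k(N, t) = -9/5 + N*t/5 (k(N, t) = (N*t - 9)/5 = (-9 + N*t)/5 = -9/5 + N*t/5)
k(23, -2) + 409*u = (-9/5 + (⅕)*23*(-2)) + 409*(-134) = (-9/5 - 46/5) - 54806 = -11 - 54806 = -54817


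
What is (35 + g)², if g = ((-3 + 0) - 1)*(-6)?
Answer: 3481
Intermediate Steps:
g = 24 (g = (-3 - 1)*(-6) = -4*(-6) = 24)
(35 + g)² = (35 + 24)² = 59² = 3481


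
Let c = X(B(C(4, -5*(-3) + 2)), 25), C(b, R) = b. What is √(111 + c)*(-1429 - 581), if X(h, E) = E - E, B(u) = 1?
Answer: -2010*√111 ≈ -21177.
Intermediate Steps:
X(h, E) = 0
c = 0
√(111 + c)*(-1429 - 581) = √(111 + 0)*(-1429 - 581) = √111*(-2010) = -2010*√111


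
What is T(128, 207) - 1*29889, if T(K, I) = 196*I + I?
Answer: 10890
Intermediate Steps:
T(K, I) = 197*I
T(128, 207) - 1*29889 = 197*207 - 1*29889 = 40779 - 29889 = 10890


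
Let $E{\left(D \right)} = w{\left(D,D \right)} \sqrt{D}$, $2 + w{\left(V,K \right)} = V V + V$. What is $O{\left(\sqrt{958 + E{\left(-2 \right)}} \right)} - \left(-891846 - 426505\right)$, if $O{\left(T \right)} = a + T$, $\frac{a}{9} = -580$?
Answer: $1313131 + \sqrt{958} \approx 1.3132 \cdot 10^{6}$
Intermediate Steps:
$w{\left(V,K \right)} = -2 + V + V^{2}$ ($w{\left(V,K \right)} = -2 + \left(V V + V\right) = -2 + \left(V^{2} + V\right) = -2 + \left(V + V^{2}\right) = -2 + V + V^{2}$)
$a = -5220$ ($a = 9 \left(-580\right) = -5220$)
$E{\left(D \right)} = \sqrt{D} \left(-2 + D + D^{2}\right)$ ($E{\left(D \right)} = \left(-2 + D + D^{2}\right) \sqrt{D} = \sqrt{D} \left(-2 + D + D^{2}\right)$)
$O{\left(T \right)} = -5220 + T$
$O{\left(\sqrt{958 + E{\left(-2 \right)}} \right)} - \left(-891846 - 426505\right) = \left(-5220 + \sqrt{958 + \sqrt{-2} \left(-2 - 2 + \left(-2\right)^{2}\right)}\right) - \left(-891846 - 426505\right) = \left(-5220 + \sqrt{958 + i \sqrt{2} \left(-2 - 2 + 4\right)}\right) - -1318351 = \left(-5220 + \sqrt{958 + i \sqrt{2} \cdot 0}\right) + 1318351 = \left(-5220 + \sqrt{958 + 0}\right) + 1318351 = \left(-5220 + \sqrt{958}\right) + 1318351 = 1313131 + \sqrt{958}$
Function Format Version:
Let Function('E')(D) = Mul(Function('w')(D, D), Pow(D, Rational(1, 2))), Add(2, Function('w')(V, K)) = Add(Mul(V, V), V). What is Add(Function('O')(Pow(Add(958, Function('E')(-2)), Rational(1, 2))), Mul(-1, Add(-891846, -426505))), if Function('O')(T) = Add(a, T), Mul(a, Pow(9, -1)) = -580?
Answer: Add(1313131, Pow(958, Rational(1, 2))) ≈ 1.3132e+6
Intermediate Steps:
Function('w')(V, K) = Add(-2, V, Pow(V, 2)) (Function('w')(V, K) = Add(-2, Add(Mul(V, V), V)) = Add(-2, Add(Pow(V, 2), V)) = Add(-2, Add(V, Pow(V, 2))) = Add(-2, V, Pow(V, 2)))
a = -5220 (a = Mul(9, -580) = -5220)
Function('E')(D) = Mul(Pow(D, Rational(1, 2)), Add(-2, D, Pow(D, 2))) (Function('E')(D) = Mul(Add(-2, D, Pow(D, 2)), Pow(D, Rational(1, 2))) = Mul(Pow(D, Rational(1, 2)), Add(-2, D, Pow(D, 2))))
Function('O')(T) = Add(-5220, T)
Add(Function('O')(Pow(Add(958, Function('E')(-2)), Rational(1, 2))), Mul(-1, Add(-891846, -426505))) = Add(Add(-5220, Pow(Add(958, Mul(Pow(-2, Rational(1, 2)), Add(-2, -2, Pow(-2, 2)))), Rational(1, 2))), Mul(-1, Add(-891846, -426505))) = Add(Add(-5220, Pow(Add(958, Mul(Mul(I, Pow(2, Rational(1, 2))), Add(-2, -2, 4))), Rational(1, 2))), Mul(-1, -1318351)) = Add(Add(-5220, Pow(Add(958, Mul(Mul(I, Pow(2, Rational(1, 2))), 0)), Rational(1, 2))), 1318351) = Add(Add(-5220, Pow(Add(958, 0), Rational(1, 2))), 1318351) = Add(Add(-5220, Pow(958, Rational(1, 2))), 1318351) = Add(1313131, Pow(958, Rational(1, 2)))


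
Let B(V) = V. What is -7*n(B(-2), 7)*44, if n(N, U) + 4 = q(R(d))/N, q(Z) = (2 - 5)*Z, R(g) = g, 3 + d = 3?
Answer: 1232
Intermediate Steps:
d = 0 (d = -3 + 3 = 0)
q(Z) = -3*Z
n(N, U) = -4 (n(N, U) = -4 + (-3*0)/N = -4 + 0/N = -4 + 0 = -4)
-7*n(B(-2), 7)*44 = -7*(-4)*44 = 28*44 = 1232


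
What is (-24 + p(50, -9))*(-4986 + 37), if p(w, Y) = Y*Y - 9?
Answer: -237552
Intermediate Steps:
p(w, Y) = -9 + Y² (p(w, Y) = Y² - 9 = -9 + Y²)
(-24 + p(50, -9))*(-4986 + 37) = (-24 + (-9 + (-9)²))*(-4986 + 37) = (-24 + (-9 + 81))*(-4949) = (-24 + 72)*(-4949) = 48*(-4949) = -237552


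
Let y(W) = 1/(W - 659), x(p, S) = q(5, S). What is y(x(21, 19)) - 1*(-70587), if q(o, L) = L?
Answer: 45175679/640 ≈ 70587.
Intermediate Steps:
x(p, S) = S
y(W) = 1/(-659 + W)
y(x(21, 19)) - 1*(-70587) = 1/(-659 + 19) - 1*(-70587) = 1/(-640) + 70587 = -1/640 + 70587 = 45175679/640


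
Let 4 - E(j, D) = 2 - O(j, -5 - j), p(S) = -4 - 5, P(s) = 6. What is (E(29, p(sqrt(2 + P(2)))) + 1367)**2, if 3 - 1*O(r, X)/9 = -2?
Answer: 1999396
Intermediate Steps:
O(r, X) = 45 (O(r, X) = 27 - 9*(-2) = 27 + 18 = 45)
p(S) = -9
E(j, D) = 47 (E(j, D) = 4 - (2 - 1*45) = 4 - (2 - 45) = 4 - 1*(-43) = 4 + 43 = 47)
(E(29, p(sqrt(2 + P(2)))) + 1367)**2 = (47 + 1367)**2 = 1414**2 = 1999396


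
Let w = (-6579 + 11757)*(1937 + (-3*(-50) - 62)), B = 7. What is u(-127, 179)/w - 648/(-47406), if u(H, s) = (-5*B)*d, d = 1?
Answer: 226430413/16569108090 ≈ 0.013666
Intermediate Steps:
w = 10485450 (w = 5178*(1937 + (150 - 62)) = 5178*(1937 + 88) = 5178*2025 = 10485450)
u(H, s) = -35 (u(H, s) = -5*7*1 = -35*1 = -35)
u(-127, 179)/w - 648/(-47406) = -35/10485450 - 648/(-47406) = -35*1/10485450 - 648*(-1/47406) = -7/2097090 + 108/7901 = 226430413/16569108090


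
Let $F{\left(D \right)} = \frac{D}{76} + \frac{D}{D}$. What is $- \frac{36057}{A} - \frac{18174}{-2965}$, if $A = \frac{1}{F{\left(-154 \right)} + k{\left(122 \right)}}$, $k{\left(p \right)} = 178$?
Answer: $- \frac{718962368013}{112670} \approx -6.3811 \cdot 10^{6}$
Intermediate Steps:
$F{\left(D \right)} = 1 + \frac{D}{76}$ ($F{\left(D \right)} = D \frac{1}{76} + 1 = \frac{D}{76} + 1 = 1 + \frac{D}{76}$)
$A = \frac{38}{6725}$ ($A = \frac{1}{\left(1 + \frac{1}{76} \left(-154\right)\right) + 178} = \frac{1}{\left(1 - \frac{77}{38}\right) + 178} = \frac{1}{- \frac{39}{38} + 178} = \frac{1}{\frac{6725}{38}} = \frac{38}{6725} \approx 0.0056506$)
$- \frac{36057}{A} - \frac{18174}{-2965} = - \frac{36057}{\frac{38}{6725}} - \frac{18174}{-2965} = \left(-36057\right) \frac{6725}{38} - - \frac{18174}{2965} = - \frac{242483325}{38} + \frac{18174}{2965} = - \frac{718962368013}{112670}$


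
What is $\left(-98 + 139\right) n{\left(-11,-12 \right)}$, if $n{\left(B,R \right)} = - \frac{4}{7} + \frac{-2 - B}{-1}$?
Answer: $- \frac{2747}{7} \approx -392.43$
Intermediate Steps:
$n{\left(B,R \right)} = \frac{10}{7} + B$ ($n{\left(B,R \right)} = \left(-4\right) \frac{1}{7} + \left(-2 - B\right) \left(-1\right) = - \frac{4}{7} + \left(2 + B\right) = \frac{10}{7} + B$)
$\left(-98 + 139\right) n{\left(-11,-12 \right)} = \left(-98 + 139\right) \left(\frac{10}{7} - 11\right) = 41 \left(- \frac{67}{7}\right) = - \frac{2747}{7}$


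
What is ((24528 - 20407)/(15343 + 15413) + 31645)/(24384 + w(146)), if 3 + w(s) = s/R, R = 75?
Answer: 24331943525/18748047692 ≈ 1.2978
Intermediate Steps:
w(s) = -3 + s/75
((24528 - 20407)/(15343 + 15413) + 31645)/(24384 + w(146)) = ((24528 - 20407)/(15343 + 15413) + 31645)/(24384 + (-3 + (1/75)*146)) = (4121/30756 + 31645)/(24384 + (-3 + 146/75)) = (4121*(1/30756) + 31645)/(24384 - 79/75) = (4121/30756 + 31645)/(1828721/75) = (973277741/30756)*(75/1828721) = 24331943525/18748047692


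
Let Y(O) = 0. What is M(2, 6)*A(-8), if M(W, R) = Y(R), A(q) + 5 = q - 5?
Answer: 0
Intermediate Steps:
A(q) = -10 + q (A(q) = -5 + (q - 5) = -5 + (-5 + q) = -10 + q)
M(W, R) = 0
M(2, 6)*A(-8) = 0*(-10 - 8) = 0*(-18) = 0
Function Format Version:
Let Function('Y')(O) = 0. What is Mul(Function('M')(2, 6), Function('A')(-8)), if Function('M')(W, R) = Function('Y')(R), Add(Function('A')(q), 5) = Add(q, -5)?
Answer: 0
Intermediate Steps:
Function('A')(q) = Add(-10, q) (Function('A')(q) = Add(-5, Add(q, -5)) = Add(-5, Add(-5, q)) = Add(-10, q))
Function('M')(W, R) = 0
Mul(Function('M')(2, 6), Function('A')(-8)) = Mul(0, Add(-10, -8)) = Mul(0, -18) = 0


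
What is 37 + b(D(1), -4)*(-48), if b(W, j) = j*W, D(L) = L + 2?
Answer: 613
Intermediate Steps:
D(L) = 2 + L
b(W, j) = W*j
37 + b(D(1), -4)*(-48) = 37 + ((2 + 1)*(-4))*(-48) = 37 + (3*(-4))*(-48) = 37 - 12*(-48) = 37 + 576 = 613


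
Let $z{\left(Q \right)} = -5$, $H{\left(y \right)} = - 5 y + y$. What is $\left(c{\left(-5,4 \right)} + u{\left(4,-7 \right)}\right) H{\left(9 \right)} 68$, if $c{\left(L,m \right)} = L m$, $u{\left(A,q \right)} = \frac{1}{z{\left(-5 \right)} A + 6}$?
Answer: $\frac{343944}{7} \approx 49135.0$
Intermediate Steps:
$H{\left(y \right)} = - 4 y$
$u{\left(A,q \right)} = \frac{1}{6 - 5 A}$ ($u{\left(A,q \right)} = \frac{1}{- 5 A + 6} = \frac{1}{6 - 5 A}$)
$\left(c{\left(-5,4 \right)} + u{\left(4,-7 \right)}\right) H{\left(9 \right)} 68 = \left(\left(-5\right) 4 + \frac{1}{6 - 20}\right) \left(\left(-4\right) 9\right) 68 = \left(-20 + \frac{1}{6 - 20}\right) \left(-36\right) 68 = \left(-20 + \frac{1}{-14}\right) \left(-36\right) 68 = \left(-20 - \frac{1}{14}\right) \left(-36\right) 68 = \left(- \frac{281}{14}\right) \left(-36\right) 68 = \frac{5058}{7} \cdot 68 = \frac{343944}{7}$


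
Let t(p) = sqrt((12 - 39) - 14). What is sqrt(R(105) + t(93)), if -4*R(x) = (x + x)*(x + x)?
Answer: sqrt(-11025 + I*sqrt(41)) ≈ 0.0305 + 105.0*I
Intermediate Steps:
R(x) = -x**2 (R(x) = -(x + x)*(x + x)/4 = -2*x*2*x/4 = -x**2)
t(p) = I*sqrt(41) (t(p) = sqrt(-27 - 14) = sqrt(-41) = I*sqrt(41))
sqrt(R(105) + t(93)) = sqrt(-1*105**2 + I*sqrt(41)) = sqrt(-1*11025 + I*sqrt(41)) = sqrt(-11025 + I*sqrt(41))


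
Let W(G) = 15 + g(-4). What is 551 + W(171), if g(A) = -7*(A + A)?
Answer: 622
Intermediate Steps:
g(A) = -14*A
W(G) = 71 (W(G) = 15 - 14*(-4) = 15 + 56 = 71)
551 + W(171) = 551 + 71 = 622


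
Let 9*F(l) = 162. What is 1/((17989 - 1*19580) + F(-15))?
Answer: -1/1573 ≈ -0.00063573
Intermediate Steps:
F(l) = 18 (F(l) = (⅑)*162 = 18)
1/((17989 - 1*19580) + F(-15)) = 1/((17989 - 1*19580) + 18) = 1/((17989 - 19580) + 18) = 1/(-1591 + 18) = 1/(-1573) = -1/1573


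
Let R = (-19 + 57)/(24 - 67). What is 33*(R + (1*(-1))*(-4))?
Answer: 4422/43 ≈ 102.84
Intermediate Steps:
R = -38/43 (R = 38/(-43) = 38*(-1/43) = -38/43 ≈ -0.88372)
33*(R + (1*(-1))*(-4)) = 33*(-38/43 + (1*(-1))*(-4)) = 33*(-38/43 - 1*(-4)) = 33*(-38/43 + 4) = 33*(134/43) = 4422/43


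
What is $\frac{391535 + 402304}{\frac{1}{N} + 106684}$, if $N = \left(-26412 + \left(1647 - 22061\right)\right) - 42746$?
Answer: $\frac{23701915636}{3185299749} \approx 7.441$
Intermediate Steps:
$N = -89572$ ($N = \left(-26412 + \left(1647 - 22061\right)\right) - 42746 = \left(-26412 - 20414\right) - 42746 = -46826 - 42746 = -89572$)
$\frac{391535 + 402304}{\frac{1}{N} + 106684} = \frac{391535 + 402304}{\frac{1}{-89572} + 106684} = \frac{793839}{- \frac{1}{89572} + 106684} = \frac{793839}{\frac{9555899247}{89572}} = 793839 \cdot \frac{89572}{9555899247} = \frac{23701915636}{3185299749}$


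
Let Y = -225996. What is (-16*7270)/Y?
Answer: 29080/56499 ≈ 0.51470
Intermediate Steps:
(-16*7270)/Y = -16*7270/(-225996) = -116320*(-1/225996) = 29080/56499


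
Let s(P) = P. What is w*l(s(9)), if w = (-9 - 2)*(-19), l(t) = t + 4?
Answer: 2717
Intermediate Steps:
l(t) = 4 + t
w = 209 (w = -11*(-19) = 209)
w*l(s(9)) = 209*(4 + 9) = 209*13 = 2717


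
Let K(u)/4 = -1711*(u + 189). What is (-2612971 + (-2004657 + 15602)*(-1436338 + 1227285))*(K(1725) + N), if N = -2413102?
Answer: -6450342356081734992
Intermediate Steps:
K(u) = -1293516 - 6844*u (K(u) = 4*(-1711*(u + 189)) = 4*(-1711*(189 + u)) = 4*(-323379 - 1711*u) = -1293516 - 6844*u)
(-2612971 + (-2004657 + 15602)*(-1436338 + 1227285))*(K(1725) + N) = (-2612971 + (-2004657 + 15602)*(-1436338 + 1227285))*((-1293516 - 6844*1725) - 2413102) = (-2612971 - 1989055*(-209053))*((-1293516 - 11805900) - 2413102) = (-2612971 + 415817914915)*(-13099416 - 2413102) = 415815301944*(-15512518) = -6450342356081734992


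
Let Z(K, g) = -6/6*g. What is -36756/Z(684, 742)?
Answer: 18378/371 ≈ 49.536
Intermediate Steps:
Z(K, g) = -g (Z(K, g) = -6*(1/6)*g = -g)
-36756/Z(684, 742) = -36756/((-1*742)) = -36756/(-742) = -36756*(-1/742) = 18378/371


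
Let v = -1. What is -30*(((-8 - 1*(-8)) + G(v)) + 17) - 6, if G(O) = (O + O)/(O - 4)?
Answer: -528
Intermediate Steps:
G(O) = 2*O/(-4 + O) (G(O) = (2*O)/(-4 + O) = 2*O/(-4 + O))
-30*(((-8 - 1*(-8)) + G(v)) + 17) - 6 = -30*(((-8 - 1*(-8)) + 2*(-1)/(-4 - 1)) + 17) - 6 = -30*(((-8 + 8) + 2*(-1)/(-5)) + 17) - 6 = -30*((0 + 2*(-1)*(-⅕)) + 17) - 6 = -30*((0 + ⅖) + 17) - 6 = -30*(⅖ + 17) - 6 = -30*87/5 - 6 = -522 - 6 = -528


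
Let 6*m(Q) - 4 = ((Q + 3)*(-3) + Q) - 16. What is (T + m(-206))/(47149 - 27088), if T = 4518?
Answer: 27499/120366 ≈ 0.22846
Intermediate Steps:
m(Q) = -7/2 - Q/3 (m(Q) = ⅔ + (((Q + 3)*(-3) + Q) - 16)/6 = ⅔ + (((3 + Q)*(-3) + Q) - 16)/6 = ⅔ + (((-9 - 3*Q) + Q) - 16)/6 = ⅔ + ((-9 - 2*Q) - 16)/6 = ⅔ + (-25 - 2*Q)/6 = ⅔ + (-25/6 - Q/3) = -7/2 - Q/3)
(T + m(-206))/(47149 - 27088) = (4518 + (-7/2 - ⅓*(-206)))/(47149 - 27088) = (4518 + (-7/2 + 206/3))/20061 = (4518 + 391/6)*(1/20061) = (27499/6)*(1/20061) = 27499/120366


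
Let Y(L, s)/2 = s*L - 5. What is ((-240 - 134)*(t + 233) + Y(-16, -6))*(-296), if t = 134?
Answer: 40574496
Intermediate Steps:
Y(L, s) = -10 + 2*L*s (Y(L, s) = 2*(s*L - 5) = 2*(L*s - 5) = 2*(-5 + L*s) = -10 + 2*L*s)
((-240 - 134)*(t + 233) + Y(-16, -6))*(-296) = ((-240 - 134)*(134 + 233) + (-10 + 2*(-16)*(-6)))*(-296) = (-374*367 + (-10 + 192))*(-296) = (-137258 + 182)*(-296) = -137076*(-296) = 40574496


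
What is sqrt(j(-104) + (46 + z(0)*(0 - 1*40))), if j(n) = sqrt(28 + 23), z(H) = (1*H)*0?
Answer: sqrt(46 + sqrt(51)) ≈ 7.2898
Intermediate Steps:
z(H) = 0 (z(H) = H*0 = 0)
j(n) = sqrt(51)
sqrt(j(-104) + (46 + z(0)*(0 - 1*40))) = sqrt(sqrt(51) + (46 + 0*(0 - 1*40))) = sqrt(sqrt(51) + (46 + 0*(0 - 40))) = sqrt(sqrt(51) + (46 + 0*(-40))) = sqrt(sqrt(51) + (46 + 0)) = sqrt(sqrt(51) + 46) = sqrt(46 + sqrt(51))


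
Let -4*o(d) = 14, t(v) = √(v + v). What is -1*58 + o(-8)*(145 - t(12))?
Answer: -1131/2 + 7*√6 ≈ -548.35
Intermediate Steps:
t(v) = √2*√v (t(v) = √(2*v) = √2*√v)
o(d) = -7/2 (o(d) = -¼*14 = -7/2)
-1*58 + o(-8)*(145 - t(12)) = -1*58 - 7*(145 - √2*√12)/2 = -58 - 7*(145 - √2*2*√3)/2 = -58 - 7*(145 - 2*√6)/2 = -58 + (-1015/2 + 7*√6) = -1131/2 + 7*√6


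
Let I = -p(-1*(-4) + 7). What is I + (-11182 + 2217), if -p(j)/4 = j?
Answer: -8921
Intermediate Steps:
p(j) = -4*j
I = 44 (I = -(-4)*(-1*(-4) + 7) = -(-4)*(4 + 7) = -(-4)*11 = -1*(-44) = 44)
I + (-11182 + 2217) = 44 + (-11182 + 2217) = 44 - 8965 = -8921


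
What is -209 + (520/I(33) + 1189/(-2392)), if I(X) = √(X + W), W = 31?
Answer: -345637/2392 ≈ -144.50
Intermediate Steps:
I(X) = √(31 + X) (I(X) = √(X + 31) = √(31 + X))
-209 + (520/I(33) + 1189/(-2392)) = -209 + (520/(√(31 + 33)) + 1189/(-2392)) = -209 + (520/(√64) + 1189*(-1/2392)) = -209 + (520/8 - 1189/2392) = -209 + (520*(⅛) - 1189/2392) = -209 + (65 - 1189/2392) = -209 + 154291/2392 = -345637/2392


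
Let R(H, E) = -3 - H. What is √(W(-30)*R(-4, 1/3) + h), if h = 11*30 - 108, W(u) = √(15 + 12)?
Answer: √(222 + 3*√3) ≈ 15.073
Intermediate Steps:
W(u) = 3*√3 (W(u) = √27 = 3*√3)
h = 222 (h = 330 - 108 = 222)
√(W(-30)*R(-4, 1/3) + h) = √((3*√3)*(-3 - 1*(-4)) + 222) = √((3*√3)*(-3 + 4) + 222) = √((3*√3)*1 + 222) = √(3*√3 + 222) = √(222 + 3*√3)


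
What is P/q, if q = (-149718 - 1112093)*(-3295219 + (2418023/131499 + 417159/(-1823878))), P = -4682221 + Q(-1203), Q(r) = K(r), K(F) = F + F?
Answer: -30366275514943662/26952106233656297142095 ≈ -1.1267e-6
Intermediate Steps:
K(F) = 2*F
Q(r) = 2*r
P = -4684627 (P = -4682221 + 2*(-1203) = -4682221 - 2406 = -4684627)
q = 26952106233656297142095/6482111706 (q = -1261811*(-3295219 + (2418023*(1/131499) + 417159*(-1/1823878))) = -1261811*(-3295219 + (2418023/131499 - 417159/1823878)) = -1261811*(-3295219 + 4355322961853/239838133122) = -1261811*(-790314817865181865/239838133122) = 26952106233656297142095/6482111706 ≈ 4.1579e+12)
P/q = -4684627/26952106233656297142095/6482111706 = -4684627*6482111706/26952106233656297142095 = -30366275514943662/26952106233656297142095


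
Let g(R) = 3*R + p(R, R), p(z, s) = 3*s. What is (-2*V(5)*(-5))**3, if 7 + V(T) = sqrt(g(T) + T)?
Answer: -1078000 + 182000*sqrt(35) ≈ -1273.5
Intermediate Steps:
g(R) = 6*R (g(R) = 3*R + 3*R = 6*R)
V(T) = -7 + sqrt(7)*sqrt(T) (V(T) = -7 + sqrt(6*T + T) = -7 + sqrt(7*T) = -7 + sqrt(7)*sqrt(T))
(-2*V(5)*(-5))**3 = (-2*(-7 + sqrt(7)*sqrt(5))*(-5))**3 = (-2*(-7 + sqrt(35))*(-5))**3 = ((14 - 2*sqrt(35))*(-5))**3 = (-70 + 10*sqrt(35))**3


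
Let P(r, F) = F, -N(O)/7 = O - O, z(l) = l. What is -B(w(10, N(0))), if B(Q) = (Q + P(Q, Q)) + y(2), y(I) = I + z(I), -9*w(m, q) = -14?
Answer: -64/9 ≈ -7.1111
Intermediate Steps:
N(O) = 0 (N(O) = -7*(O - O) = -7*0 = 0)
w(m, q) = 14/9 (w(m, q) = -⅑*(-14) = 14/9)
y(I) = 2*I (y(I) = I + I = 2*I)
B(Q) = 4 + 2*Q (B(Q) = (Q + Q) + 2*2 = 2*Q + 4 = 4 + 2*Q)
-B(w(10, N(0))) = -(4 + 2*(14/9)) = -(4 + 28/9) = -1*64/9 = -64/9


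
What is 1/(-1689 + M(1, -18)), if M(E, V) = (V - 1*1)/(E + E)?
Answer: -2/3397 ≈ -0.00058876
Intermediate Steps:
M(E, V) = (-1 + V)/(2*E) (M(E, V) = (V - 1)/((2*E)) = (-1 + V)*(1/(2*E)) = (-1 + V)/(2*E))
1/(-1689 + M(1, -18)) = 1/(-1689 + (½)*(-1 - 18)/1) = 1/(-1689 + (½)*1*(-19)) = 1/(-1689 - 19/2) = 1/(-3397/2) = -2/3397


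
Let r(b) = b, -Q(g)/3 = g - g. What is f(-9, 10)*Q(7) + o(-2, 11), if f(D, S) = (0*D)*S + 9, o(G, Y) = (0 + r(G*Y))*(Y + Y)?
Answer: -484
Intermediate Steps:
Q(g) = 0 (Q(g) = -3*(g - g) = -3*0 = 0)
o(G, Y) = 2*G*Y² (o(G, Y) = (0 + G*Y)*(Y + Y) = (G*Y)*(2*Y) = 2*G*Y²)
f(D, S) = 9 (f(D, S) = 0*S + 9 = 0 + 9 = 9)
f(-9, 10)*Q(7) + o(-2, 11) = 9*0 + 2*(-2)*11² = 0 + 2*(-2)*121 = 0 - 484 = -484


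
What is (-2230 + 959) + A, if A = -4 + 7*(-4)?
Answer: -1303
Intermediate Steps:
A = -32 (A = -4 - 28 = -32)
(-2230 + 959) + A = (-2230 + 959) - 32 = -1271 - 32 = -1303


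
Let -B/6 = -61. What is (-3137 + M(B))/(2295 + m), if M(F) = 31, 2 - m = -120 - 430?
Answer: -3106/2847 ≈ -1.0910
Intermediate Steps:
m = 552 (m = 2 - (-120 - 430) = 2 - 1*(-550) = 2 + 550 = 552)
B = 366 (B = -6*(-61) = 366)
(-3137 + M(B))/(2295 + m) = (-3137 + 31)/(2295 + 552) = -3106/2847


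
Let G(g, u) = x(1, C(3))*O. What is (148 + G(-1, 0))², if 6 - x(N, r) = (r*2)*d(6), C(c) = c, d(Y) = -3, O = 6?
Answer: 85264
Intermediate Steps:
x(N, r) = 6 + 6*r (x(N, r) = 6 - r*2*(-3) = 6 - 2*r*(-3) = 6 - (-6)*r = 6 + 6*r)
G(g, u) = 144 (G(g, u) = (6 + 6*3)*6 = (6 + 18)*6 = 24*6 = 144)
(148 + G(-1, 0))² = (148 + 144)² = 292² = 85264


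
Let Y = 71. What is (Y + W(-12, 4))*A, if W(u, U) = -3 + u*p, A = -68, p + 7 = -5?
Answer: -14416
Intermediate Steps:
p = -12 (p = -7 - 5 = -12)
W(u, U) = -3 - 12*u (W(u, U) = -3 + u*(-12) = -3 - 12*u)
(Y + W(-12, 4))*A = (71 + (-3 - 12*(-12)))*(-68) = (71 + (-3 + 144))*(-68) = (71 + 141)*(-68) = 212*(-68) = -14416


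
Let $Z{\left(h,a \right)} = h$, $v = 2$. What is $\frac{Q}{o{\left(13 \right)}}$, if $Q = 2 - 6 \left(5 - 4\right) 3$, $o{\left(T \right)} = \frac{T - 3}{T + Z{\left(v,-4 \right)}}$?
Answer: $-24$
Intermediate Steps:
$o{\left(T \right)} = \frac{-3 + T}{2 + T}$ ($o{\left(T \right)} = \frac{T - 3}{T + 2} = \frac{-3 + T}{2 + T}$)
$Q = -16$ ($Q = 2 - 6 \cdot 1 \cdot 3 = 2 - 18 = -16$)
$\frac{Q}{o{\left(13 \right)}} = - \frac{16}{\frac{1}{2 + 13} \left(-3 + 13\right)} = - \frac{16}{\frac{1}{15} \cdot 10} = - \frac{16}{\frac{2}{3}} = \left(-16\right) \frac{3}{2} = -24$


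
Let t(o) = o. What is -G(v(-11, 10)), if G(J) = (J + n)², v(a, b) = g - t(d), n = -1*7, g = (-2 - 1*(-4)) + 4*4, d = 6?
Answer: -25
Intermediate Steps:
g = 18 (g = (-2 + 4) + 16 = 2 + 16 = 18)
n = -7
v(a, b) = 12 (v(a, b) = 18 - 1*6 = 18 - 6 = 12)
G(J) = (-7 + J)² (G(J) = (J - 7)² = (-7 + J)²)
-G(v(-11, 10)) = -(-7 + 12)² = -1*5² = -1*25 = -25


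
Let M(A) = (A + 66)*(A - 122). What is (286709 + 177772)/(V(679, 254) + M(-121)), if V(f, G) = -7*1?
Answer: 464481/13358 ≈ 34.772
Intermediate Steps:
V(f, G) = -7
M(A) = (-122 + A)*(66 + A) (M(A) = (66 + A)*(-122 + A) = (-122 + A)*(66 + A))
(286709 + 177772)/(V(679, 254) + M(-121)) = (286709 + 177772)/(-7 + (-8052 + (-121)² - 56*(-121))) = 464481/(-7 + (-8052 + 14641 + 6776)) = 464481/(-7 + 13365) = 464481/13358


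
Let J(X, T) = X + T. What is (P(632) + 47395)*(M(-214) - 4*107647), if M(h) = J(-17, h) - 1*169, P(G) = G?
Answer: -20699060676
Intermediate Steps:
J(X, T) = T + X
M(h) = -186 + h (M(h) = (h - 17) - 1*169 = (-17 + h) - 169 = -186 + h)
(P(632) + 47395)*(M(-214) - 4*107647) = (632 + 47395)*((-186 - 214) - 4*107647) = 48027*(-400 - 430588) = 48027*(-430988) = -20699060676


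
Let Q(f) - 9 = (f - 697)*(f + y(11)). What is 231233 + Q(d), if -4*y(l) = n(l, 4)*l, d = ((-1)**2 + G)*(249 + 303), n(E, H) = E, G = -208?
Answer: 52558450065/4 ≈ 1.3140e+10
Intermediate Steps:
d = -114264 (d = ((-1)**2 - 208)*(249 + 303) = (1 - 208)*552 = -207*552 = -114264)
y(l) = -l**2/4 (y(l) = -l*l/4 = -l**2/4)
Q(f) = 9 + (-697 + f)*(-121/4 + f) (Q(f) = 9 + (f - 697)*(f - 1/4*11**2) = 9 + (-697 + f)*(f - 1/4*121) = 9 + (-697 + f)*(f - 121/4) = 9 + (-697 + f)*(-121/4 + f))
231233 + Q(d) = 231233 + (84373/4 + (-114264)**2 - 2909/4*(-114264)) = 231233 + (84373/4 + 13056261696 + 83098494) = 231233 + 52557525133/4 = 52558450065/4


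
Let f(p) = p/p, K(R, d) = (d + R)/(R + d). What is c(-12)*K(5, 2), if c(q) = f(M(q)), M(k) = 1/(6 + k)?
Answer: 1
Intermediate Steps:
K(R, d) = 1 (K(R, d) = (R + d)/(R + d) = 1)
f(p) = 1
c(q) = 1
c(-12)*K(5, 2) = 1*1 = 1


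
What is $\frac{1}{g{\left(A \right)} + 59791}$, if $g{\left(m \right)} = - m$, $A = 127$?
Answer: $\frac{1}{59664} \approx 1.6761 \cdot 10^{-5}$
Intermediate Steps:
$\frac{1}{g{\left(A \right)} + 59791} = \frac{1}{\left(-1\right) 127 + 59791} = \frac{1}{-127 + 59791} = \frac{1}{59664}$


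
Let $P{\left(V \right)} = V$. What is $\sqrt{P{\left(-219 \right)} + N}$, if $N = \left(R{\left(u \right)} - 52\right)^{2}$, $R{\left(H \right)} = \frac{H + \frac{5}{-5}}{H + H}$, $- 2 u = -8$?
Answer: $\frac{\sqrt{156553}}{8} \approx 49.458$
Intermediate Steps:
$u = 4$ ($u = \left(- \frac{1}{2}\right) \left(-8\right) = 4$)
$R{\left(H \right)} = \frac{-1 + H}{2 H}$ ($R{\left(H \right)} = \frac{H + 5 \left(- \frac{1}{5}\right)}{2 H} = \left(H - 1\right) \frac{1}{2 H} = \left(-1 + H\right) \frac{1}{2 H} = \frac{-1 + H}{2 H}$)
$N = \frac{170569}{64}$ ($N = \left(\frac{-1 + 4}{2 \cdot 4} - 52\right)^{2} = \left(\frac{1}{2} \cdot \frac{1}{4} \cdot 3 - 52\right)^{2} = \left(\frac{3}{8} - 52\right)^{2} = \left(- \frac{413}{8}\right)^{2} = \frac{170569}{64} \approx 2665.1$)
$\sqrt{P{\left(-219 \right)} + N} = \sqrt{-219 + \frac{170569}{64}} = \sqrt{\frac{156553}{64}} = \frac{\sqrt{156553}}{8}$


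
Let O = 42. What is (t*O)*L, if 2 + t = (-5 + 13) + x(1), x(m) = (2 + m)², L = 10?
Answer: 6300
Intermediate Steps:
t = 15 (t = -2 + ((-5 + 13) + (2 + 1)²) = -2 + (8 + 3²) = -2 + (8 + 9) = -2 + 17 = 15)
(t*O)*L = (15*42)*10 = 630*10 = 6300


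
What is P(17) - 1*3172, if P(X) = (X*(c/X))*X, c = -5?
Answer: -3257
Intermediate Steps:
P(X) = -5*X (P(X) = (X*(-5/X))*X = -5*X)
P(17) - 1*3172 = -5*17 - 1*3172 = -85 - 3172 = -3257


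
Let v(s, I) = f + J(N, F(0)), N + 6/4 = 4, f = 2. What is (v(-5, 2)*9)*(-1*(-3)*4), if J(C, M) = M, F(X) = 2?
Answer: 432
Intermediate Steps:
N = 5/2 (N = -3/2 + 4 = 5/2 ≈ 2.5000)
v(s, I) = 4 (v(s, I) = 2 + 2 = 4)
(v(-5, 2)*9)*(-1*(-3)*4) = (4*9)*(-1*(-3)*4) = 36*(3*4) = 36*12 = 432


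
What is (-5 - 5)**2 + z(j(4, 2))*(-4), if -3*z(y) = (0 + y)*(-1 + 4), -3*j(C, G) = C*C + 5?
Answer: 72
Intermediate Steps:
j(C, G) = -5/3 - C**2/3 (j(C, G) = -(C*C + 5)/3 = -(C**2 + 5)/3 = -(5 + C**2)/3 = -5/3 - C**2/3)
z(y) = -y (z(y) = -(0 + y)*(-1 + 4)/3 = -y*3/3 = -y)
(-5 - 5)**2 + z(j(4, 2))*(-4) = (-5 - 5)**2 - (-5/3 - 1/3*4**2)*(-4) = (-10)**2 - (-5/3 - 1/3*16)*(-4) = 100 - (-5/3 - 16/3)*(-4) = 100 - 1*(-7)*(-4) = 100 + 7*(-4) = 100 - 28 = 72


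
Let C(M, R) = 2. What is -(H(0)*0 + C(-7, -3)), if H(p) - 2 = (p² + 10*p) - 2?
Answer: -2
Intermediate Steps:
H(p) = p² + 10*p (H(p) = 2 + ((p² + 10*p) - 2) = 2 + (-2 + p² + 10*p) = p² + 10*p)
-(H(0)*0 + C(-7, -3)) = -((0*(10 + 0))*0 + 2) = -((0*10)*0 + 2) = -(0*0 + 2) = -(0 + 2) = -1*2 = -2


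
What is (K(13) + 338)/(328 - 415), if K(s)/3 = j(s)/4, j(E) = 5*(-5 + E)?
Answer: -368/87 ≈ -4.2299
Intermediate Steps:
j(E) = -25 + 5*E
K(s) = -75/4 + 15*s/4 (K(s) = 3*((-25 + 5*s)/4) = 3*((-25 + 5*s)*(¼)) = 3*(-25/4 + 5*s/4) = -75/4 + 15*s/4)
(K(13) + 338)/(328 - 415) = ((-75/4 + (15/4)*13) + 338)/(328 - 415) = ((-75/4 + 195/4) + 338)/(-87) = (30 + 338)*(-1/87) = 368*(-1/87) = -368/87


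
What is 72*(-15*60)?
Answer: -64800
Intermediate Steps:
72*(-15*60) = 72*(-900) = -64800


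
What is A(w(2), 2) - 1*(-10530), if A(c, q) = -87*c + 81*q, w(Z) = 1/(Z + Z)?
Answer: 42681/4 ≈ 10670.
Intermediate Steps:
w(Z) = 1/(2*Z)
A(w(2), 2) - 1*(-10530) = (-87/(2*2) + 81*2) - 1*(-10530) = (-87/(2*2) + 162) + 10530 = (-87*1/4 + 162) + 10530 = (-87/4 + 162) + 10530 = 561/4 + 10530 = 42681/4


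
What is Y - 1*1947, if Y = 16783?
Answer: 14836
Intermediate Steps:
Y - 1*1947 = 16783 - 1*1947 = 16783 - 1947 = 14836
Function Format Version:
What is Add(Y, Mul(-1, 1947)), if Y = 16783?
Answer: 14836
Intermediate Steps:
Add(Y, Mul(-1, 1947)) = Add(16783, Mul(-1, 1947)) = Add(16783, -1947) = 14836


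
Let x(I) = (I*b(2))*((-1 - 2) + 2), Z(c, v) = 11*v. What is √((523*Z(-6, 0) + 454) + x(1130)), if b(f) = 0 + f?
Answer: I*√1806 ≈ 42.497*I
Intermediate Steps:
b(f) = f
x(I) = -2*I (x(I) = (I*2)*((-1 - 2) + 2) = (2*I)*(-3 + 2) = (2*I)*(-1) = -2*I)
√((523*Z(-6, 0) + 454) + x(1130)) = √((523*(11*0) + 454) - 2*1130) = √((523*0 + 454) - 2260) = √((0 + 454) - 2260) = √(454 - 2260) = √(-1806) = I*√1806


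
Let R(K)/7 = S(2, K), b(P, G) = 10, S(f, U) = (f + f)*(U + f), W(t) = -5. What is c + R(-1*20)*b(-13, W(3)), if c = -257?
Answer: -5297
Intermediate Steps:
S(f, U) = 2*f*(U + f) (S(f, U) = (2*f)*(U + f) = 2*f*(U + f))
R(K) = 56 + 28*K (R(K) = 7*(2*2*(K + 2)) = 7*(2*2*(2 + K)) = 7*(8 + 4*K) = 56 + 28*K)
c + R(-1*20)*b(-13, W(3)) = -257 + (56 + 28*(-1*20))*10 = -257 + (56 + 28*(-20))*10 = -257 + (56 - 560)*10 = -257 - 504*10 = -257 - 5040 = -5297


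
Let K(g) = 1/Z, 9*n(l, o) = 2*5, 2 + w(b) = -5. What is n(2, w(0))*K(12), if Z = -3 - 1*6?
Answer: -10/81 ≈ -0.12346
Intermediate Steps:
Z = -9 (Z = -3 - 6 = -9)
w(b) = -7 (w(b) = -2 - 5 = -7)
n(l, o) = 10/9 (n(l, o) = (2*5)/9 = (1/9)*10 = 10/9)
K(g) = -1/9 (K(g) = 1/(-9) = -1/9)
n(2, w(0))*K(12) = (10/9)*(-1/9) = -10/81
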